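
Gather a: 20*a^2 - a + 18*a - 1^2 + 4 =20*a^2 + 17*a + 3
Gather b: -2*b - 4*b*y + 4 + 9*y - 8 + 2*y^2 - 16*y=b*(-4*y - 2) + 2*y^2 - 7*y - 4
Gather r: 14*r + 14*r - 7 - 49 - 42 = 28*r - 98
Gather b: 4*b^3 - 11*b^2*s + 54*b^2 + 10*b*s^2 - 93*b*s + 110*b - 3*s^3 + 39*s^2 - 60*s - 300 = 4*b^3 + b^2*(54 - 11*s) + b*(10*s^2 - 93*s + 110) - 3*s^3 + 39*s^2 - 60*s - 300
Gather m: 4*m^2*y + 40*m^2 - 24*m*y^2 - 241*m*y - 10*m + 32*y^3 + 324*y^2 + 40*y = m^2*(4*y + 40) + m*(-24*y^2 - 241*y - 10) + 32*y^3 + 324*y^2 + 40*y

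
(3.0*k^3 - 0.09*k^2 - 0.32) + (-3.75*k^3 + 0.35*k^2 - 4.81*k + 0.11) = -0.75*k^3 + 0.26*k^2 - 4.81*k - 0.21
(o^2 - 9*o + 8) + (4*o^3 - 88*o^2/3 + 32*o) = 4*o^3 - 85*o^2/3 + 23*o + 8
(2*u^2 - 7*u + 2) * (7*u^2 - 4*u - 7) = 14*u^4 - 57*u^3 + 28*u^2 + 41*u - 14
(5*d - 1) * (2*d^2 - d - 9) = 10*d^3 - 7*d^2 - 44*d + 9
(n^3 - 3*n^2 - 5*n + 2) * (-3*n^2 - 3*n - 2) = -3*n^5 + 6*n^4 + 22*n^3 + 15*n^2 + 4*n - 4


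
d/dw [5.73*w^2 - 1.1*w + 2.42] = 11.46*w - 1.1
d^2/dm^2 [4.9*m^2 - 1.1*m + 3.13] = 9.80000000000000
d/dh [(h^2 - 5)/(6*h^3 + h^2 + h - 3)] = (2*h*(6*h^3 + h^2 + h - 3) - (h^2 - 5)*(18*h^2 + 2*h + 1))/(6*h^3 + h^2 + h - 3)^2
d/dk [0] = 0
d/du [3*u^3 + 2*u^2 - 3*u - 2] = 9*u^2 + 4*u - 3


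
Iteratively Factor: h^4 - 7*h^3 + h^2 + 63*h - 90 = (h - 5)*(h^3 - 2*h^2 - 9*h + 18) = (h - 5)*(h + 3)*(h^2 - 5*h + 6) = (h - 5)*(h - 3)*(h + 3)*(h - 2)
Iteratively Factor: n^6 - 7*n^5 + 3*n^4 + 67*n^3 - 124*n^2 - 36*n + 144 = (n - 3)*(n^5 - 4*n^4 - 9*n^3 + 40*n^2 - 4*n - 48) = (n - 3)*(n - 2)*(n^4 - 2*n^3 - 13*n^2 + 14*n + 24) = (n - 3)*(n - 2)*(n + 1)*(n^3 - 3*n^2 - 10*n + 24) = (n - 3)*(n - 2)*(n + 1)*(n + 3)*(n^2 - 6*n + 8) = (n - 4)*(n - 3)*(n - 2)*(n + 1)*(n + 3)*(n - 2)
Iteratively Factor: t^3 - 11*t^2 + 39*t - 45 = (t - 3)*(t^2 - 8*t + 15) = (t - 3)^2*(t - 5)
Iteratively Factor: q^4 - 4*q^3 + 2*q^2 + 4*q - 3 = (q - 1)*(q^3 - 3*q^2 - q + 3) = (q - 1)^2*(q^2 - 2*q - 3) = (q - 1)^2*(q + 1)*(q - 3)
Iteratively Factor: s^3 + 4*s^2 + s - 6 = (s + 2)*(s^2 + 2*s - 3) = (s + 2)*(s + 3)*(s - 1)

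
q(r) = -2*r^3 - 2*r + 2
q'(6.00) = -218.00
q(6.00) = -442.00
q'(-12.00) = -866.00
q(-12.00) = 3482.00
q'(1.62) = -17.75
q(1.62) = -9.74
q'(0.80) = -5.84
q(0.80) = -0.62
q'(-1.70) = -19.34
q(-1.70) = 15.23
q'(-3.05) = -57.82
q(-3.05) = 64.85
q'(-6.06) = -222.34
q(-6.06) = 459.21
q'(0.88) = -6.65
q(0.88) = -1.12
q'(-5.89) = -210.15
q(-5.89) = 422.45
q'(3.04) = -57.45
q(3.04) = -60.27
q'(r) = -6*r^2 - 2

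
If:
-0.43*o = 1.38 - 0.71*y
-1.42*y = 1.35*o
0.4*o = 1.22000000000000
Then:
No Solution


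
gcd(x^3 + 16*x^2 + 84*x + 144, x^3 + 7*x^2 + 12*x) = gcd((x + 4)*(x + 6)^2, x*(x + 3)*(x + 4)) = x + 4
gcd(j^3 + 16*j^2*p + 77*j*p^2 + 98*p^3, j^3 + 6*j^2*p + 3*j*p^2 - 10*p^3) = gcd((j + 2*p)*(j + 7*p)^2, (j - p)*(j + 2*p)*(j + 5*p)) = j + 2*p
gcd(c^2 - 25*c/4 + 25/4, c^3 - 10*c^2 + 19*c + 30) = c - 5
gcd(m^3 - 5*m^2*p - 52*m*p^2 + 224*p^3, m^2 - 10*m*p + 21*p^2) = 1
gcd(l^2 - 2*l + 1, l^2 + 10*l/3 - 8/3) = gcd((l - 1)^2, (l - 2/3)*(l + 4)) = 1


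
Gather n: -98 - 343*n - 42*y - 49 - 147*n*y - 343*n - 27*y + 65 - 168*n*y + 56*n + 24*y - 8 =n*(-315*y - 630) - 45*y - 90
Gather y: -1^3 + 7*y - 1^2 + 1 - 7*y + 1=0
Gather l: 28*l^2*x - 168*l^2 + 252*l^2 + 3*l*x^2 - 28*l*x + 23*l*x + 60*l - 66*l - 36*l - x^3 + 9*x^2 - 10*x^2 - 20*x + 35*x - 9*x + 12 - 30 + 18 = l^2*(28*x + 84) + l*(3*x^2 - 5*x - 42) - x^3 - x^2 + 6*x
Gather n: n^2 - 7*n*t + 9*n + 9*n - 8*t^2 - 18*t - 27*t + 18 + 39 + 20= n^2 + n*(18 - 7*t) - 8*t^2 - 45*t + 77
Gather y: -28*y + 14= 14 - 28*y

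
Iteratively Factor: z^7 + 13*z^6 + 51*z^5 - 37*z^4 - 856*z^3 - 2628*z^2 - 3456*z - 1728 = (z + 3)*(z^6 + 10*z^5 + 21*z^4 - 100*z^3 - 556*z^2 - 960*z - 576) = (z + 2)*(z + 3)*(z^5 + 8*z^4 + 5*z^3 - 110*z^2 - 336*z - 288) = (z - 4)*(z + 2)*(z + 3)*(z^4 + 12*z^3 + 53*z^2 + 102*z + 72) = (z - 4)*(z + 2)^2*(z + 3)*(z^3 + 10*z^2 + 33*z + 36) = (z - 4)*(z + 2)^2*(z + 3)*(z + 4)*(z^2 + 6*z + 9) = (z - 4)*(z + 2)^2*(z + 3)^2*(z + 4)*(z + 3)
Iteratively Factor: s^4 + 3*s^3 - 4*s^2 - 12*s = (s - 2)*(s^3 + 5*s^2 + 6*s) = (s - 2)*(s + 2)*(s^2 + 3*s) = s*(s - 2)*(s + 2)*(s + 3)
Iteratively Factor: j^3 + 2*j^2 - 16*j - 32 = (j + 2)*(j^2 - 16) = (j + 2)*(j + 4)*(j - 4)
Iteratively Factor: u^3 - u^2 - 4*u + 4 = (u - 1)*(u^2 - 4) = (u - 1)*(u + 2)*(u - 2)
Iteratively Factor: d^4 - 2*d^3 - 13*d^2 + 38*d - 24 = (d - 3)*(d^3 + d^2 - 10*d + 8) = (d - 3)*(d - 2)*(d^2 + 3*d - 4) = (d - 3)*(d - 2)*(d + 4)*(d - 1)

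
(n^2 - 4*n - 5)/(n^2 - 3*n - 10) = (n + 1)/(n + 2)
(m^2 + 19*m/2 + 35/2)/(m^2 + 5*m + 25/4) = 2*(m + 7)/(2*m + 5)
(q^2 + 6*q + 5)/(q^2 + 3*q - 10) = (q + 1)/(q - 2)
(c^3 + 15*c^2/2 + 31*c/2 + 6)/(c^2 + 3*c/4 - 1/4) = 2*(2*c^3 + 15*c^2 + 31*c + 12)/(4*c^2 + 3*c - 1)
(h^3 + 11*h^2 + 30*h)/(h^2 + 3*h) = (h^2 + 11*h + 30)/(h + 3)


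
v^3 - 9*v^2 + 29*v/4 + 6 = (v - 8)*(v - 3/2)*(v + 1/2)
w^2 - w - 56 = (w - 8)*(w + 7)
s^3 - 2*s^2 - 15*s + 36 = (s - 3)^2*(s + 4)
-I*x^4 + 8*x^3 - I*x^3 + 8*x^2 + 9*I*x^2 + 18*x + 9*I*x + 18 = (x - I)*(x + 3*I)*(x + 6*I)*(-I*x - I)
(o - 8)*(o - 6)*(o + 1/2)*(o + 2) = o^4 - 23*o^3/2 + 14*o^2 + 106*o + 48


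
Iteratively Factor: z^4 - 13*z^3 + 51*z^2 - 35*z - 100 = (z + 1)*(z^3 - 14*z^2 + 65*z - 100) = (z - 5)*(z + 1)*(z^2 - 9*z + 20) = (z - 5)^2*(z + 1)*(z - 4)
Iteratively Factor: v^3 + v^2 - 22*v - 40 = (v - 5)*(v^2 + 6*v + 8) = (v - 5)*(v + 2)*(v + 4)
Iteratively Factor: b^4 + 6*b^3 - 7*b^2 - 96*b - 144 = (b + 4)*(b^3 + 2*b^2 - 15*b - 36) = (b - 4)*(b + 4)*(b^2 + 6*b + 9) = (b - 4)*(b + 3)*(b + 4)*(b + 3)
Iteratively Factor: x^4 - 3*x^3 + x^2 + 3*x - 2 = (x - 1)*(x^3 - 2*x^2 - x + 2) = (x - 2)*(x - 1)*(x^2 - 1) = (x - 2)*(x - 1)^2*(x + 1)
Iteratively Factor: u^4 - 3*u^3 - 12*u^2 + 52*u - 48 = (u - 3)*(u^3 - 12*u + 16) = (u - 3)*(u - 2)*(u^2 + 2*u - 8) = (u - 3)*(u - 2)*(u + 4)*(u - 2)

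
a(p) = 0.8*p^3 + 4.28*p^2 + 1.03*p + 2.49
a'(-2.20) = -6.19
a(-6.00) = -22.41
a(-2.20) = 12.42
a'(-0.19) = -0.51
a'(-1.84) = -6.59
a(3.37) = 85.19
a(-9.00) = -243.30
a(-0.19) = 2.44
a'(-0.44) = -2.27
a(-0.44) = 2.80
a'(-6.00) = 36.07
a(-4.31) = 13.51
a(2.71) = 52.64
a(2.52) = 45.07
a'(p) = 2.4*p^2 + 8.56*p + 1.03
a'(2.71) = 41.85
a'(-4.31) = 8.72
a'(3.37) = 57.13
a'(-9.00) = 118.39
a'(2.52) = 37.84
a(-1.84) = 10.10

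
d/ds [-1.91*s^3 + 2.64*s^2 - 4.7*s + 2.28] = -5.73*s^2 + 5.28*s - 4.7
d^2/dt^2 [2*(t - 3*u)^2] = 4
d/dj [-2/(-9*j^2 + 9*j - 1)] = 18*(1 - 2*j)/(9*j^2 - 9*j + 1)^2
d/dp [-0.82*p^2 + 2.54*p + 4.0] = 2.54 - 1.64*p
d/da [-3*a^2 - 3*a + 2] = -6*a - 3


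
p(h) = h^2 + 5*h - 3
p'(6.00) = 17.00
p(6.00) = 63.00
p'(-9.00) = -13.00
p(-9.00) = 33.00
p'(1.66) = 8.32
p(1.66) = 8.06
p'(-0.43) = 4.14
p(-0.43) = -4.97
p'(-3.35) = -1.70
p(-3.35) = -8.53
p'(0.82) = 6.64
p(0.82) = 1.77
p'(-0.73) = 3.54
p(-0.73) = -6.12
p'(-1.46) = 2.08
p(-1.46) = -8.17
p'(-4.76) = -4.52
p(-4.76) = -4.14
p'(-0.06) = 4.88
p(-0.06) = -3.30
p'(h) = 2*h + 5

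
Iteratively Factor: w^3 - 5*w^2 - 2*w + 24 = (w + 2)*(w^2 - 7*w + 12) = (w - 4)*(w + 2)*(w - 3)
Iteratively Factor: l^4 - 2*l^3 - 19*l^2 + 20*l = (l - 5)*(l^3 + 3*l^2 - 4*l) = l*(l - 5)*(l^2 + 3*l - 4) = l*(l - 5)*(l + 4)*(l - 1)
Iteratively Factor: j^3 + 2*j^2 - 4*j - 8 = (j + 2)*(j^2 - 4) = (j + 2)^2*(j - 2)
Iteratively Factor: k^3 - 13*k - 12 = (k + 1)*(k^2 - k - 12) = (k - 4)*(k + 1)*(k + 3)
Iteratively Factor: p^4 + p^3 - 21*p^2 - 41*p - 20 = (p + 1)*(p^3 - 21*p - 20) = (p + 1)^2*(p^2 - p - 20) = (p - 5)*(p + 1)^2*(p + 4)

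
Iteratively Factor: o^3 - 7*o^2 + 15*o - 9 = (o - 3)*(o^2 - 4*o + 3) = (o - 3)*(o - 1)*(o - 3)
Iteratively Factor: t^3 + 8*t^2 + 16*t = (t + 4)*(t^2 + 4*t) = t*(t + 4)*(t + 4)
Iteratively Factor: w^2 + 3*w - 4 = (w - 1)*(w + 4)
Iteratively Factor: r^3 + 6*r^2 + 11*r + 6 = (r + 1)*(r^2 + 5*r + 6) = (r + 1)*(r + 2)*(r + 3)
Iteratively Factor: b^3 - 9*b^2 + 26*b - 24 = (b - 4)*(b^2 - 5*b + 6) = (b - 4)*(b - 3)*(b - 2)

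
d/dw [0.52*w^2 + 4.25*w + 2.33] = 1.04*w + 4.25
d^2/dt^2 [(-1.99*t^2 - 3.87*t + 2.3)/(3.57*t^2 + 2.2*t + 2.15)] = (-2.8421709430404e-14*t^4 - 67.3866059999999*t^3 + 267.52509*t^2 + 286.61031*t + 5.16935000000001)/(45.499293*t^6 + 84.11634*t^5 + 134.041005*t^4 + 111.9646*t^3 + 80.724975*t^2 + 30.5085*t + 9.938375)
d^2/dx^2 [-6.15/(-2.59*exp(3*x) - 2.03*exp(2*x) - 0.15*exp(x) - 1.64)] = (6.15*(7.77*exp(2*x) + 4.06*exp(x) + 0.15)*(15.54*exp(2*x) + 8.12*exp(x) + 0.3)*exp(x) - (143.3565*exp(2*x) + 49.938*exp(x) + 0.9225)*(2.59*exp(3*x) + 2.03*exp(2*x) + 0.15*exp(x) + 1.64))*exp(x)/(2.59*exp(3*x) + 2.03*exp(2*x) + 0.15*exp(x) + 1.64)^3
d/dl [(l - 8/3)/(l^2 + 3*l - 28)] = (-l^2 + 16*l/3 - 20)/(l^4 + 6*l^3 - 47*l^2 - 168*l + 784)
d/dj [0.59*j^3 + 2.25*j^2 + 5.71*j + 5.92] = 1.77*j^2 + 4.5*j + 5.71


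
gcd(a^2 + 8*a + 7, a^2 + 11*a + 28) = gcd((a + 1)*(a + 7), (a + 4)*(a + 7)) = a + 7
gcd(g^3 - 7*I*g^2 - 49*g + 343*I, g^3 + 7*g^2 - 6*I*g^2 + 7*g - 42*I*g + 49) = g^2 + g*(7 - 7*I) - 49*I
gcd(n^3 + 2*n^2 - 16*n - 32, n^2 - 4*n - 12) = n + 2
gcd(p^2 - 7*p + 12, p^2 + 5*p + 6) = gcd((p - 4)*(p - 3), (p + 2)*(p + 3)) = 1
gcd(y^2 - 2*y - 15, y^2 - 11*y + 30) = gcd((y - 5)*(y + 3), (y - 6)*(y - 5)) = y - 5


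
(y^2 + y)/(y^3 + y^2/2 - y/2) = 2/(2*y - 1)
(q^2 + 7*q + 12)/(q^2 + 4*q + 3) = (q + 4)/(q + 1)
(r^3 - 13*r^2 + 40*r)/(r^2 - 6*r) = (r^2 - 13*r + 40)/(r - 6)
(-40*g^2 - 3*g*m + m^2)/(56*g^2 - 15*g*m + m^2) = (-5*g - m)/(7*g - m)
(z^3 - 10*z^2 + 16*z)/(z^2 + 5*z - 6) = z*(z^2 - 10*z + 16)/(z^2 + 5*z - 6)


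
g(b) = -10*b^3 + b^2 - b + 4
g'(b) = -30*b^2 + 2*b - 1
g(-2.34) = 139.94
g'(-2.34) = -169.95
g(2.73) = -194.74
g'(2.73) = -219.13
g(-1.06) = 18.09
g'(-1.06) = -36.83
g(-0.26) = 4.50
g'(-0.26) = -3.55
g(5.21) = -1388.27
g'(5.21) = -804.90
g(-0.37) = 5.01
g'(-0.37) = -5.85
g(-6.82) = 3229.48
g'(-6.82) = -1410.01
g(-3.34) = 391.09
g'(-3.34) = -342.35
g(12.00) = -17144.00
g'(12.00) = -4297.00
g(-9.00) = 7384.00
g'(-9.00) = -2449.00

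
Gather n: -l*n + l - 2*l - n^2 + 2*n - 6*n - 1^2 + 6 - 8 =-l - n^2 + n*(-l - 4) - 3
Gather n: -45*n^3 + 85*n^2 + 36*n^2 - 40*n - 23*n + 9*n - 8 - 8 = -45*n^3 + 121*n^2 - 54*n - 16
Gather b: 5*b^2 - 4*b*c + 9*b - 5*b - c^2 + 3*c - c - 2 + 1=5*b^2 + b*(4 - 4*c) - c^2 + 2*c - 1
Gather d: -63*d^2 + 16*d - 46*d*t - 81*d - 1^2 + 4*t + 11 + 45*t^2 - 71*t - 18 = -63*d^2 + d*(-46*t - 65) + 45*t^2 - 67*t - 8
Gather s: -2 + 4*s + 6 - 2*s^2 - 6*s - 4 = -2*s^2 - 2*s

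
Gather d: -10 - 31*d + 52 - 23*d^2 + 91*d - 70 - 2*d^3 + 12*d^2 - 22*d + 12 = -2*d^3 - 11*d^2 + 38*d - 16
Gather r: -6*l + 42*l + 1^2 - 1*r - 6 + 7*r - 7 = 36*l + 6*r - 12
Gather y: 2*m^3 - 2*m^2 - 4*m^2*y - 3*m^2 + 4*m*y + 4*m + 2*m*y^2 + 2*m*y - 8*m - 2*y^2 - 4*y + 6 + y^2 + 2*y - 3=2*m^3 - 5*m^2 - 4*m + y^2*(2*m - 1) + y*(-4*m^2 + 6*m - 2) + 3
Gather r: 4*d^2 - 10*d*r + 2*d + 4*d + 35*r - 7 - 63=4*d^2 + 6*d + r*(35 - 10*d) - 70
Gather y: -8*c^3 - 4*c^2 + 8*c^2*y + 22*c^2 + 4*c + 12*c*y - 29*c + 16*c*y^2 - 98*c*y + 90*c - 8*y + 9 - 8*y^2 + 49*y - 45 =-8*c^3 + 18*c^2 + 65*c + y^2*(16*c - 8) + y*(8*c^2 - 86*c + 41) - 36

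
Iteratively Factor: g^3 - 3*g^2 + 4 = (g - 2)*(g^2 - g - 2) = (g - 2)*(g + 1)*(g - 2)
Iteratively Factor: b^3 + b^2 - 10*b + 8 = (b - 1)*(b^2 + 2*b - 8) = (b - 2)*(b - 1)*(b + 4)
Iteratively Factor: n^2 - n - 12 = (n + 3)*(n - 4)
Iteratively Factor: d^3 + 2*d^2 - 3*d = (d - 1)*(d^2 + 3*d) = (d - 1)*(d + 3)*(d)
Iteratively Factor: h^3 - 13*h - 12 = (h + 1)*(h^2 - h - 12) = (h + 1)*(h + 3)*(h - 4)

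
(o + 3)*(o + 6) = o^2 + 9*o + 18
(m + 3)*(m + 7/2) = m^2 + 13*m/2 + 21/2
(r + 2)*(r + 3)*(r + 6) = r^3 + 11*r^2 + 36*r + 36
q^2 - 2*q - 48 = (q - 8)*(q + 6)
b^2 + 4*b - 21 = (b - 3)*(b + 7)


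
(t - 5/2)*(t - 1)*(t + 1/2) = t^3 - 3*t^2 + 3*t/4 + 5/4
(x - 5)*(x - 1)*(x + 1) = x^3 - 5*x^2 - x + 5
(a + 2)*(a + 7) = a^2 + 9*a + 14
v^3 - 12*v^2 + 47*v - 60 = (v - 5)*(v - 4)*(v - 3)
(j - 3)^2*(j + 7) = j^3 + j^2 - 33*j + 63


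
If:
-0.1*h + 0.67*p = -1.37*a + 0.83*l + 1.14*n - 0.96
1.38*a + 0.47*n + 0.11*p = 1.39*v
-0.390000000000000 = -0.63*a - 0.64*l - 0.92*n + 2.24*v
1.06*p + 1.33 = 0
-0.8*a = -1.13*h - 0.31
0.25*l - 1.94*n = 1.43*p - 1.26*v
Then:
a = -0.58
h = -0.69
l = -1.29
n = 0.41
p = -1.25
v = -0.54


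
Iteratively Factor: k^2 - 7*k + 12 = (k - 3)*(k - 4)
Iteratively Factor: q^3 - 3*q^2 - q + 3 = (q + 1)*(q^2 - 4*q + 3) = (q - 1)*(q + 1)*(q - 3)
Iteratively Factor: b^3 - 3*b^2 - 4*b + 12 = (b - 3)*(b^2 - 4) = (b - 3)*(b - 2)*(b + 2)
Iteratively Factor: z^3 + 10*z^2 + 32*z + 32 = (z + 2)*(z^2 + 8*z + 16) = (z + 2)*(z + 4)*(z + 4)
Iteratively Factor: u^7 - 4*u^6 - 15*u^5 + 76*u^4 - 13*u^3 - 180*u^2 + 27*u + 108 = (u + 4)*(u^6 - 8*u^5 + 17*u^4 + 8*u^3 - 45*u^2 + 27) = (u - 1)*(u + 4)*(u^5 - 7*u^4 + 10*u^3 + 18*u^2 - 27*u - 27) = (u - 3)*(u - 1)*(u + 4)*(u^4 - 4*u^3 - 2*u^2 + 12*u + 9) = (u - 3)^2*(u - 1)*(u + 4)*(u^3 - u^2 - 5*u - 3) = (u - 3)^3*(u - 1)*(u + 4)*(u^2 + 2*u + 1) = (u - 3)^3*(u - 1)*(u + 1)*(u + 4)*(u + 1)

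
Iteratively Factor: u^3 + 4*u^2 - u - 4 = (u + 1)*(u^2 + 3*u - 4) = (u + 1)*(u + 4)*(u - 1)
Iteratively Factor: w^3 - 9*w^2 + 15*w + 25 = (w + 1)*(w^2 - 10*w + 25) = (w - 5)*(w + 1)*(w - 5)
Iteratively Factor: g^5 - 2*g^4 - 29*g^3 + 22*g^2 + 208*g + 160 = (g + 4)*(g^4 - 6*g^3 - 5*g^2 + 42*g + 40) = (g + 1)*(g + 4)*(g^3 - 7*g^2 + 2*g + 40) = (g - 5)*(g + 1)*(g + 4)*(g^2 - 2*g - 8) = (g - 5)*(g - 4)*(g + 1)*(g + 4)*(g + 2)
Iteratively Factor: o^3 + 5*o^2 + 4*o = (o + 4)*(o^2 + o) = o*(o + 4)*(o + 1)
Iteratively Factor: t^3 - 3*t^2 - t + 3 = (t - 3)*(t^2 - 1) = (t - 3)*(t - 1)*(t + 1)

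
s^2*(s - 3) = s^3 - 3*s^2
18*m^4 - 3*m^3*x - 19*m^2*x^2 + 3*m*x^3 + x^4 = (-3*m + x)*(-m + x)*(m + x)*(6*m + x)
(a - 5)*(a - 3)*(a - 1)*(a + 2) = a^4 - 7*a^3 + 5*a^2 + 31*a - 30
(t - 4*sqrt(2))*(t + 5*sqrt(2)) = t^2 + sqrt(2)*t - 40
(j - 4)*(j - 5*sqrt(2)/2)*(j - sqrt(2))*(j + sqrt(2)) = j^4 - 4*j^3 - 5*sqrt(2)*j^3/2 - 2*j^2 + 10*sqrt(2)*j^2 + 5*sqrt(2)*j + 8*j - 20*sqrt(2)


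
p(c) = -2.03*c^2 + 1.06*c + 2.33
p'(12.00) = -47.66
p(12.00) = -277.27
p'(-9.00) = 37.60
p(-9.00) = -171.64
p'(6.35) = -24.72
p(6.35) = -72.79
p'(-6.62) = 27.94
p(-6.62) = -93.65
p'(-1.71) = 8.00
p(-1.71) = -5.42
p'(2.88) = -10.63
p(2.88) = -11.45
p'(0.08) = 0.74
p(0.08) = 2.40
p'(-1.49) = 7.11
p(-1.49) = -3.76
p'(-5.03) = 21.48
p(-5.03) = -54.36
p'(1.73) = -5.96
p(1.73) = -1.91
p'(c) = 1.06 - 4.06*c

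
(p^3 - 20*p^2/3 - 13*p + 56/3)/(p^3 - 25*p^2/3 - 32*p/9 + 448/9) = 3*(p - 1)/(3*p - 8)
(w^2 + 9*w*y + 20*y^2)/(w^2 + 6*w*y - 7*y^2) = (w^2 + 9*w*y + 20*y^2)/(w^2 + 6*w*y - 7*y^2)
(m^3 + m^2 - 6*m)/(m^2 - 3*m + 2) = m*(m + 3)/(m - 1)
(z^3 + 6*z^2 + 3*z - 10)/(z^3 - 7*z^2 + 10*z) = (z^3 + 6*z^2 + 3*z - 10)/(z*(z^2 - 7*z + 10))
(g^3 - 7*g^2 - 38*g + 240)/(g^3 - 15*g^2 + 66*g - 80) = (g + 6)/(g - 2)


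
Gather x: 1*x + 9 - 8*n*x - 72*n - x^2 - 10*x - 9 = -72*n - x^2 + x*(-8*n - 9)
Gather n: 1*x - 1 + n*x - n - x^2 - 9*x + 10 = n*(x - 1) - x^2 - 8*x + 9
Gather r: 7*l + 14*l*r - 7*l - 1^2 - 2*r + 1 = r*(14*l - 2)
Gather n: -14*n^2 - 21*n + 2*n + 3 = -14*n^2 - 19*n + 3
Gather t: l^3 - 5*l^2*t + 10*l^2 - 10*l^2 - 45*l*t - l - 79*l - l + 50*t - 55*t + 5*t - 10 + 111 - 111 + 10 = l^3 - 81*l + t*(-5*l^2 - 45*l)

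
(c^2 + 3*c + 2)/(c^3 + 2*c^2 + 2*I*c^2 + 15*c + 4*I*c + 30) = (c + 1)/(c^2 + 2*I*c + 15)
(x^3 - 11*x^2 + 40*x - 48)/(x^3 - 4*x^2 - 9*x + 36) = (x - 4)/(x + 3)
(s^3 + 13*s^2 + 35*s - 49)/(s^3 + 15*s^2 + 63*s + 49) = (s - 1)/(s + 1)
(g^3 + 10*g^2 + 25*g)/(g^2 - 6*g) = (g^2 + 10*g + 25)/(g - 6)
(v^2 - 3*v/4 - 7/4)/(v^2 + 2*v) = (4*v^2 - 3*v - 7)/(4*v*(v + 2))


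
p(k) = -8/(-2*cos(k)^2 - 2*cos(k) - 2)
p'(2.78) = -1.40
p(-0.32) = 1.40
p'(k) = -8*(-4*sin(k)*cos(k) - 2*sin(k))/(-2*cos(k)^2 - 2*cos(k) - 2)^2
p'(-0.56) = -0.87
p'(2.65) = -1.80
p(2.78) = 4.26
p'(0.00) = 0.00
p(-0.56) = 1.56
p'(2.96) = -0.72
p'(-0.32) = -0.45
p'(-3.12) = 0.09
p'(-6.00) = 0.39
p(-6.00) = 1.39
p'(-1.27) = -3.18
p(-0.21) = 1.36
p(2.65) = 4.47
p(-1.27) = 2.89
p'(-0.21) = -0.29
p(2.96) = 4.07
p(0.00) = 1.33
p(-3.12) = 4.00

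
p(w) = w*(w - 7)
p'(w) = 2*w - 7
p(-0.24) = 1.74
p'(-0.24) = -7.48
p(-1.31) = 10.89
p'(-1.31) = -9.62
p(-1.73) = 15.10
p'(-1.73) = -10.46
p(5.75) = -7.19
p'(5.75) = 4.50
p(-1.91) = 17.02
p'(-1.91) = -10.82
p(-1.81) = 15.95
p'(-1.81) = -10.62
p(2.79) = -11.75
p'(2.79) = -1.42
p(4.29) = -11.63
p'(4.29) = 1.58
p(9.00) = 18.00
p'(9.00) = 11.00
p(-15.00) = 330.00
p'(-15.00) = -37.00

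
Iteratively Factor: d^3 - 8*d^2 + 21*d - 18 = (d - 3)*(d^2 - 5*d + 6) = (d - 3)*(d - 2)*(d - 3)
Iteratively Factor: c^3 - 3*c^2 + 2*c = (c - 1)*(c^2 - 2*c) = c*(c - 1)*(c - 2)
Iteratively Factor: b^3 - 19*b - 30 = (b + 2)*(b^2 - 2*b - 15) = (b + 2)*(b + 3)*(b - 5)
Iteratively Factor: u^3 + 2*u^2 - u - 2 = (u - 1)*(u^2 + 3*u + 2) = (u - 1)*(u + 2)*(u + 1)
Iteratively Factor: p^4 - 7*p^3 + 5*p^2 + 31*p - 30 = (p - 3)*(p^3 - 4*p^2 - 7*p + 10) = (p - 3)*(p + 2)*(p^2 - 6*p + 5) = (p - 5)*(p - 3)*(p + 2)*(p - 1)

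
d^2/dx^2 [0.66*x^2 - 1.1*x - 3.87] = 1.32000000000000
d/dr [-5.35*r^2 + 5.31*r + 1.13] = 5.31 - 10.7*r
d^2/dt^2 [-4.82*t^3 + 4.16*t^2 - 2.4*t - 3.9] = 8.32 - 28.92*t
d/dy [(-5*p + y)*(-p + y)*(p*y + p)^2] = p^2*(y + 1)*((-5*p + y)*(y + 1) + (-p + y)*(y + 1) + 2*(p - y)*(5*p - y))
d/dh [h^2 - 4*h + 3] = 2*h - 4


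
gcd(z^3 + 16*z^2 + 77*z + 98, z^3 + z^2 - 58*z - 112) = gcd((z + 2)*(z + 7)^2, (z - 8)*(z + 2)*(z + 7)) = z^2 + 9*z + 14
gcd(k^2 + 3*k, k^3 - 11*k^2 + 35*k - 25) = 1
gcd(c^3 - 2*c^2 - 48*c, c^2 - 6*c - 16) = c - 8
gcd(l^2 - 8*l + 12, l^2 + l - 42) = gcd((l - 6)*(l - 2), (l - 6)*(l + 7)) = l - 6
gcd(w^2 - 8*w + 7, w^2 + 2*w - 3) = w - 1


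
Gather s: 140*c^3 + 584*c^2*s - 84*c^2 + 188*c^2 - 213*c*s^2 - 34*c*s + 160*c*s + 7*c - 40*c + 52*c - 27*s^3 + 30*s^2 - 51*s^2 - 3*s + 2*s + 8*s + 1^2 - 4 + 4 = 140*c^3 + 104*c^2 + 19*c - 27*s^3 + s^2*(-213*c - 21) + s*(584*c^2 + 126*c + 7) + 1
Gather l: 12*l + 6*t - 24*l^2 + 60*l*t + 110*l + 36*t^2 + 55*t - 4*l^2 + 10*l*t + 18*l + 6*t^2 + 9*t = -28*l^2 + l*(70*t + 140) + 42*t^2 + 70*t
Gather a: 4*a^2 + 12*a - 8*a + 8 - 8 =4*a^2 + 4*a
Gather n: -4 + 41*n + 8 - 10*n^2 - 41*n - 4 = -10*n^2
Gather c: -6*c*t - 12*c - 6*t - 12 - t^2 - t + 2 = c*(-6*t - 12) - t^2 - 7*t - 10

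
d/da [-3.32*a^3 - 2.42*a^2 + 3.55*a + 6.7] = -9.96*a^2 - 4.84*a + 3.55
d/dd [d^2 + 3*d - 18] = 2*d + 3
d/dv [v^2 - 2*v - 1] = 2*v - 2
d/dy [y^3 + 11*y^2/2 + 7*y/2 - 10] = 3*y^2 + 11*y + 7/2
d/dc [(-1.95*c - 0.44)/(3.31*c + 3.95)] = (-20.674591*c - 24.672095)/(3.31*c + 3.95)^3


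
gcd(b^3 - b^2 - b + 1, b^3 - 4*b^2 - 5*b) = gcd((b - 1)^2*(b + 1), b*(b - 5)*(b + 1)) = b + 1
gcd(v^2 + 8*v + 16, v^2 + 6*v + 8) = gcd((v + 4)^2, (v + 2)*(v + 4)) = v + 4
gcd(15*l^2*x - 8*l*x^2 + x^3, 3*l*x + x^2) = x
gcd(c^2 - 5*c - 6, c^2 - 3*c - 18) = c - 6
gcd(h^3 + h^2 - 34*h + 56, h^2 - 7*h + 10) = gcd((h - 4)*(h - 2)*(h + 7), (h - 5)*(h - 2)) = h - 2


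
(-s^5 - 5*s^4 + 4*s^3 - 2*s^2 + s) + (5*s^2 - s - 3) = -s^5 - 5*s^4 + 4*s^3 + 3*s^2 - 3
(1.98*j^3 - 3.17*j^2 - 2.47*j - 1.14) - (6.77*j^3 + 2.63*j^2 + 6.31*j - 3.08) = -4.79*j^3 - 5.8*j^2 - 8.78*j + 1.94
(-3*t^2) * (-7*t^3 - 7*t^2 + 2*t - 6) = 21*t^5 + 21*t^4 - 6*t^3 + 18*t^2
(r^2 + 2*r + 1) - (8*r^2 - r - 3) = -7*r^2 + 3*r + 4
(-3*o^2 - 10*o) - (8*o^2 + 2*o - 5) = -11*o^2 - 12*o + 5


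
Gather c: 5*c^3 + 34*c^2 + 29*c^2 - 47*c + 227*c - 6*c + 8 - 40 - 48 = 5*c^3 + 63*c^2 + 174*c - 80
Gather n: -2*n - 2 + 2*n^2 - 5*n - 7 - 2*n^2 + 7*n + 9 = 0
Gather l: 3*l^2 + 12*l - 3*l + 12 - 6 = 3*l^2 + 9*l + 6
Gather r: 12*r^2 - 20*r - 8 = 12*r^2 - 20*r - 8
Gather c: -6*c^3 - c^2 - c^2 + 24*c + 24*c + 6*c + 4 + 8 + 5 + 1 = -6*c^3 - 2*c^2 + 54*c + 18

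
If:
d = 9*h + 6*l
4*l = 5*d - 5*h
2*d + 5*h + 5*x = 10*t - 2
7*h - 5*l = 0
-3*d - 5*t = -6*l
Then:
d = 0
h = 0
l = 0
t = 0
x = -2/5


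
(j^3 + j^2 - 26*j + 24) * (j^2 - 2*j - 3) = j^5 - j^4 - 31*j^3 + 73*j^2 + 30*j - 72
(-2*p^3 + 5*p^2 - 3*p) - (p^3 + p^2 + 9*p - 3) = -3*p^3 + 4*p^2 - 12*p + 3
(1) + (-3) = -2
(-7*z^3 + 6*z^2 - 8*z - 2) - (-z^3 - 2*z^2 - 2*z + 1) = -6*z^3 + 8*z^2 - 6*z - 3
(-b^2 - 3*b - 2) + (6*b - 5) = -b^2 + 3*b - 7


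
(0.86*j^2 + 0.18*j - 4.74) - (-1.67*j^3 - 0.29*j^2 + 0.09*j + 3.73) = 1.67*j^3 + 1.15*j^2 + 0.09*j - 8.47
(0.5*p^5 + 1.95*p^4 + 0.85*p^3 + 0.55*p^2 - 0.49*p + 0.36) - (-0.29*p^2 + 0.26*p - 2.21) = 0.5*p^5 + 1.95*p^4 + 0.85*p^3 + 0.84*p^2 - 0.75*p + 2.57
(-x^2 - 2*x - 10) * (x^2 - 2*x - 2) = -x^4 - 4*x^2 + 24*x + 20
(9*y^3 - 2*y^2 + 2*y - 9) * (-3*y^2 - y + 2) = -27*y^5 - 3*y^4 + 14*y^3 + 21*y^2 + 13*y - 18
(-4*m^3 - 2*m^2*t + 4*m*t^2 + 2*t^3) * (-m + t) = 4*m^4 - 2*m^3*t - 6*m^2*t^2 + 2*m*t^3 + 2*t^4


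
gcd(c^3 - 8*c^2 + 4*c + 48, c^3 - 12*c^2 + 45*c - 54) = c - 6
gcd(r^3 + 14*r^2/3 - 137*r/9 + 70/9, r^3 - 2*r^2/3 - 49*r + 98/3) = r^2 + 19*r/3 - 14/3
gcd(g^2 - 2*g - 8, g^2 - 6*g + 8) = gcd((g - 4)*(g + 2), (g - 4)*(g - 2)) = g - 4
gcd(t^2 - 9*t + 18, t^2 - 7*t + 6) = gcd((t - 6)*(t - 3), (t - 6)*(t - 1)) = t - 6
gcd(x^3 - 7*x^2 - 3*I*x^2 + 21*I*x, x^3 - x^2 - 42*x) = x^2 - 7*x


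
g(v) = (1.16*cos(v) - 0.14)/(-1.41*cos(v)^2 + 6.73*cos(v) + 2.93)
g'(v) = (-2.82*sin(v)*cos(v) + 6.73*sin(v))*(1.16*cos(v) - 0.14)/(-1.41*cos(v)^2 + 6.73*cos(v) + 2.93)^2 - 1.16*sin(v)/(-1.41*cos(v)^2 + 6.73*cos(v) + 2.93)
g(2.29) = 0.43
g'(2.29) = -0.89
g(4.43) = -0.49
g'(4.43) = 4.92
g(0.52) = 0.11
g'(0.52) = -0.04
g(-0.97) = 0.08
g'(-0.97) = 0.10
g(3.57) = 0.27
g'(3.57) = 0.13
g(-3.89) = 0.36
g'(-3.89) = -0.49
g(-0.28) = 0.12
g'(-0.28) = 0.02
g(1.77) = -0.24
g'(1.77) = -1.85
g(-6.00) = 0.12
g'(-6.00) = -0.02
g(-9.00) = 0.27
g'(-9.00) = 0.13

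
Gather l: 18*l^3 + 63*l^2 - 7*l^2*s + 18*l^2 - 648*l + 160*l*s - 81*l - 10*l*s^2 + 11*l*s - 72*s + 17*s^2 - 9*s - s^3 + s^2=18*l^3 + l^2*(81 - 7*s) + l*(-10*s^2 + 171*s - 729) - s^3 + 18*s^2 - 81*s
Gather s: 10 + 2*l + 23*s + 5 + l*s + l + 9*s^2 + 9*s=3*l + 9*s^2 + s*(l + 32) + 15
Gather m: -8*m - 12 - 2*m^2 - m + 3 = -2*m^2 - 9*m - 9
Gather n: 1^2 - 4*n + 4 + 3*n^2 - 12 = 3*n^2 - 4*n - 7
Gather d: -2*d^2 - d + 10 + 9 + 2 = -2*d^2 - d + 21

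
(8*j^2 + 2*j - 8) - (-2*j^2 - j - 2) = 10*j^2 + 3*j - 6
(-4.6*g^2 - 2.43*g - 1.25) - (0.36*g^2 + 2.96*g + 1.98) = -4.96*g^2 - 5.39*g - 3.23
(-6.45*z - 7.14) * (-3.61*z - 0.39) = 23.2845*z^2 + 28.2909*z + 2.7846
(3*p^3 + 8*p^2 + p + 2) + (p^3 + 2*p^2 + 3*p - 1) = 4*p^3 + 10*p^2 + 4*p + 1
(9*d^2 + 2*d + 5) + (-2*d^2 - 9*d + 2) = 7*d^2 - 7*d + 7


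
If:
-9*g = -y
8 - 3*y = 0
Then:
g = 8/27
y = 8/3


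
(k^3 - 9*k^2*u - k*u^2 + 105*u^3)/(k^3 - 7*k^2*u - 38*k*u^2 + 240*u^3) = (-k^2 + 4*k*u + 21*u^2)/(-k^2 + 2*k*u + 48*u^2)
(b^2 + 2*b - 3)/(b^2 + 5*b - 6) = (b + 3)/(b + 6)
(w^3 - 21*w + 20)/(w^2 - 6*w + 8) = (w^2 + 4*w - 5)/(w - 2)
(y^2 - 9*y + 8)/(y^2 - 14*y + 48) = (y - 1)/(y - 6)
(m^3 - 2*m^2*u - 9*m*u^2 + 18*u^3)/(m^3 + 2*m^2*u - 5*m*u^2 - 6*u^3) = (m - 3*u)/(m + u)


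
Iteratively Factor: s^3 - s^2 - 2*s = (s)*(s^2 - s - 2) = s*(s - 2)*(s + 1)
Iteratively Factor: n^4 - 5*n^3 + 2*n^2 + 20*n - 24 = (n - 2)*(n^3 - 3*n^2 - 4*n + 12) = (n - 2)*(n + 2)*(n^2 - 5*n + 6) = (n - 2)^2*(n + 2)*(n - 3)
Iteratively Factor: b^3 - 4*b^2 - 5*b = (b + 1)*(b^2 - 5*b) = b*(b + 1)*(b - 5)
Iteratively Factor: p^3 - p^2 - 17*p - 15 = (p + 1)*(p^2 - 2*p - 15) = (p + 1)*(p + 3)*(p - 5)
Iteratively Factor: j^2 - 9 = (j - 3)*(j + 3)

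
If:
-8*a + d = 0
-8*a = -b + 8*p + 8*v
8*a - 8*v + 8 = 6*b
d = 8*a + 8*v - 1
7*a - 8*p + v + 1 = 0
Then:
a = -23/328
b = 44/41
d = -23/41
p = 13/164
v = 1/8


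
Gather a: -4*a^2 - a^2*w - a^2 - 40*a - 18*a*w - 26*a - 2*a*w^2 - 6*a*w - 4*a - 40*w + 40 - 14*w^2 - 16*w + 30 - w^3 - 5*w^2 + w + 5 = a^2*(-w - 5) + a*(-2*w^2 - 24*w - 70) - w^3 - 19*w^2 - 55*w + 75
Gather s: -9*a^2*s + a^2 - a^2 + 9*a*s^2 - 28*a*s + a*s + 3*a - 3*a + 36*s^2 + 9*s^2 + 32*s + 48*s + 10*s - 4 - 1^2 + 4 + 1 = s^2*(9*a + 45) + s*(-9*a^2 - 27*a + 90)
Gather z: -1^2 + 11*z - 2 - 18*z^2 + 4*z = -18*z^2 + 15*z - 3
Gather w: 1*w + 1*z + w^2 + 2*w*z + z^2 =w^2 + w*(2*z + 1) + z^2 + z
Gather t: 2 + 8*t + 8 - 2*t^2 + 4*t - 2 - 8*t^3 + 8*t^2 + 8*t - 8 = -8*t^3 + 6*t^2 + 20*t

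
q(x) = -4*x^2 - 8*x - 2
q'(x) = -8*x - 8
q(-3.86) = -30.72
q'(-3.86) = 22.88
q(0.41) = -5.95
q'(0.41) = -11.28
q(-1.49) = 1.04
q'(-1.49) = 3.92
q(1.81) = -29.58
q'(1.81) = -22.48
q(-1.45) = 1.19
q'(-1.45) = 3.60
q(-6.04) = -99.61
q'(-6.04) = 40.32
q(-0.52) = 1.08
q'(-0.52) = -3.84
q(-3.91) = -31.87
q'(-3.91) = 23.28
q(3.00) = -62.00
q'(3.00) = -32.00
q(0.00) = -2.00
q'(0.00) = -8.00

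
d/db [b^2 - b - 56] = 2*b - 1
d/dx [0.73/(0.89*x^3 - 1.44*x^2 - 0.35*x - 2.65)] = (-1.9491*x^2 + 2.1024*x + 0.2555)/(-0.89*x^3 + 1.44*x^2 + 0.35*x + 2.65)^2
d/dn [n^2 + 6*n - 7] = 2*n + 6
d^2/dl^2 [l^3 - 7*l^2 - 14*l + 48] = 6*l - 14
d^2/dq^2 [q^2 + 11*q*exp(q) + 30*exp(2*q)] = 11*q*exp(q) + 120*exp(2*q) + 22*exp(q) + 2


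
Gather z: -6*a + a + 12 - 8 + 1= 5 - 5*a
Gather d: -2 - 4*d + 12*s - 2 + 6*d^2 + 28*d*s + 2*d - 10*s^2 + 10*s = 6*d^2 + d*(28*s - 2) - 10*s^2 + 22*s - 4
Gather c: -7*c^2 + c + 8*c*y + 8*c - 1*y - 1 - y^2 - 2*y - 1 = -7*c^2 + c*(8*y + 9) - y^2 - 3*y - 2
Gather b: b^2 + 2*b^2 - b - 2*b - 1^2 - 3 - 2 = 3*b^2 - 3*b - 6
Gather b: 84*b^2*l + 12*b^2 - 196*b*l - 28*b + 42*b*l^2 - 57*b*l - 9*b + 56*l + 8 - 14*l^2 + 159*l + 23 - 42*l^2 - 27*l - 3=b^2*(84*l + 12) + b*(42*l^2 - 253*l - 37) - 56*l^2 + 188*l + 28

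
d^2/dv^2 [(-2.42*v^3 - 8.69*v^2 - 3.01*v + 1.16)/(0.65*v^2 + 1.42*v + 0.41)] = (7.105427357601e-15*v^4 + 5.028774*v^3 + 8.382366*v^2 + 8.796258*v + 4.643034)/(0.274625*v^6 + 1.79985*v^5 + 4.451655*v^4 + 5.133868*v^3 + 2.807967*v^2 + 0.716106*v + 0.068921)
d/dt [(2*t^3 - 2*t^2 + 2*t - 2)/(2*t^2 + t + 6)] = 2*(2*t^4 + 2*t^3 + 15*t^2 - 8*t + 7)/(4*t^4 + 4*t^3 + 25*t^2 + 12*t + 36)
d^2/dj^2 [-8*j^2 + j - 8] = -16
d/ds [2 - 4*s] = -4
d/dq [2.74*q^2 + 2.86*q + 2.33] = 5.48*q + 2.86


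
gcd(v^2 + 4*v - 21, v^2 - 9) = v - 3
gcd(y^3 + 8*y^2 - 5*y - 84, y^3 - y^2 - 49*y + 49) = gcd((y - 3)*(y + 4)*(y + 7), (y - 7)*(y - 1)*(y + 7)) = y + 7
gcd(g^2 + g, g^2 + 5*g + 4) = g + 1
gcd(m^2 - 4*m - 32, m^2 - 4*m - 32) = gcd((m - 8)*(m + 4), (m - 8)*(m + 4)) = m^2 - 4*m - 32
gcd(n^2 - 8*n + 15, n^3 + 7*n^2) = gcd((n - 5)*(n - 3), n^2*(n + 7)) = 1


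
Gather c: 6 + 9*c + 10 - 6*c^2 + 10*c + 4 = -6*c^2 + 19*c + 20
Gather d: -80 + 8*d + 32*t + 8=8*d + 32*t - 72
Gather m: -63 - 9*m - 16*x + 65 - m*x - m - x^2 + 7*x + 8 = m*(-x - 10) - x^2 - 9*x + 10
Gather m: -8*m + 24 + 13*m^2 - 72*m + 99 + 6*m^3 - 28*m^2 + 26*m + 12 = 6*m^3 - 15*m^2 - 54*m + 135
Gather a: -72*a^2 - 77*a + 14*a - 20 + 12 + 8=-72*a^2 - 63*a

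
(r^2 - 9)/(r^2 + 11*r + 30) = (r^2 - 9)/(r^2 + 11*r + 30)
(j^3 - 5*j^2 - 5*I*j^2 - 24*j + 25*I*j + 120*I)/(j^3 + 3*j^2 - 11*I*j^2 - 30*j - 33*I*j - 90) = (j - 8)/(j - 6*I)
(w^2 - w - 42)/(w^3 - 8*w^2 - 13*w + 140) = (w + 6)/(w^2 - w - 20)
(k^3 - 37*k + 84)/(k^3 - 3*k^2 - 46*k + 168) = (k - 3)/(k - 6)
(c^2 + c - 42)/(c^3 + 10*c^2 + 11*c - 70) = (c - 6)/(c^2 + 3*c - 10)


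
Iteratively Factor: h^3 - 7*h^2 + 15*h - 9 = (h - 1)*(h^2 - 6*h + 9) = (h - 3)*(h - 1)*(h - 3)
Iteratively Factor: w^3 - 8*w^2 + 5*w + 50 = (w + 2)*(w^2 - 10*w + 25) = (w - 5)*(w + 2)*(w - 5)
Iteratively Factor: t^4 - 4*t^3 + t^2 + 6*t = (t + 1)*(t^3 - 5*t^2 + 6*t) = (t - 3)*(t + 1)*(t^2 - 2*t) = (t - 3)*(t - 2)*(t + 1)*(t)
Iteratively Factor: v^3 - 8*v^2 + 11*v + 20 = (v - 5)*(v^2 - 3*v - 4) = (v - 5)*(v - 4)*(v + 1)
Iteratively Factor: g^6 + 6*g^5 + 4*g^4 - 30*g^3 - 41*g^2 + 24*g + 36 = (g + 1)*(g^5 + 5*g^4 - g^3 - 29*g^2 - 12*g + 36) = (g + 1)*(g + 3)*(g^4 + 2*g^3 - 7*g^2 - 8*g + 12) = (g - 2)*(g + 1)*(g + 3)*(g^3 + 4*g^2 + g - 6) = (g - 2)*(g + 1)*(g + 2)*(g + 3)*(g^2 + 2*g - 3) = (g - 2)*(g - 1)*(g + 1)*(g + 2)*(g + 3)*(g + 3)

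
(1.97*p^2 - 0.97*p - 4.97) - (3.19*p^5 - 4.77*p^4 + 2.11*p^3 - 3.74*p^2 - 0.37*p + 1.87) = -3.19*p^5 + 4.77*p^4 - 2.11*p^3 + 5.71*p^2 - 0.6*p - 6.84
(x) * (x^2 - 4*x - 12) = x^3 - 4*x^2 - 12*x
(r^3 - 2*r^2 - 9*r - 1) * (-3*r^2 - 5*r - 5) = -3*r^5 + r^4 + 32*r^3 + 58*r^2 + 50*r + 5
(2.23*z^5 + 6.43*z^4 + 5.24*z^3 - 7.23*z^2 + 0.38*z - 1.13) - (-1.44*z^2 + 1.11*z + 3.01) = 2.23*z^5 + 6.43*z^4 + 5.24*z^3 - 5.79*z^2 - 0.73*z - 4.14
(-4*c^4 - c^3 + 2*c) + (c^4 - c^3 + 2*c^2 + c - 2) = -3*c^4 - 2*c^3 + 2*c^2 + 3*c - 2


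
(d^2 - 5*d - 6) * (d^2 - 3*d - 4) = d^4 - 8*d^3 + 5*d^2 + 38*d + 24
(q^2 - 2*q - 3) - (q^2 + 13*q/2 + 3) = -17*q/2 - 6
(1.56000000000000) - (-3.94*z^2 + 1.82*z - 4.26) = 3.94*z^2 - 1.82*z + 5.82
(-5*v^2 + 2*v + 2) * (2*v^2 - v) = -10*v^4 + 9*v^3 + 2*v^2 - 2*v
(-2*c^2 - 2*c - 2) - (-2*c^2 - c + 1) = -c - 3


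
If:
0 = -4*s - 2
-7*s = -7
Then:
No Solution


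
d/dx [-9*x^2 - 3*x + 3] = -18*x - 3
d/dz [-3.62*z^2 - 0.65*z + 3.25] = -7.24*z - 0.65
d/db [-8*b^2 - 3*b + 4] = -16*b - 3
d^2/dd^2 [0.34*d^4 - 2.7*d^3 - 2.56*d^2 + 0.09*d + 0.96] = 4.08*d^2 - 16.2*d - 5.12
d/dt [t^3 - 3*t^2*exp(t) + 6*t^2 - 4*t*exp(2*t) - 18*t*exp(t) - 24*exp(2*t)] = -3*t^2*exp(t) + 3*t^2 - 8*t*exp(2*t) - 24*t*exp(t) + 12*t - 52*exp(2*t) - 18*exp(t)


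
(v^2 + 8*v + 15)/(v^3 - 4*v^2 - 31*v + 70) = (v + 3)/(v^2 - 9*v + 14)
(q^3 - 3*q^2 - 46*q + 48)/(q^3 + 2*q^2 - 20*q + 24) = (q^2 - 9*q + 8)/(q^2 - 4*q + 4)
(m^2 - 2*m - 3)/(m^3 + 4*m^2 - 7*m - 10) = (m - 3)/(m^2 + 3*m - 10)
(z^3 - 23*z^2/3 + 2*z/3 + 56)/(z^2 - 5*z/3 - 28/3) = z - 6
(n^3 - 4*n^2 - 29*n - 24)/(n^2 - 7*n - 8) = n + 3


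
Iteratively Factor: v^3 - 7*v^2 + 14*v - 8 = (v - 1)*(v^2 - 6*v + 8) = (v - 2)*(v - 1)*(v - 4)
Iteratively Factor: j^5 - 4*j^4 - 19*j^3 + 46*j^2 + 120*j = (j - 5)*(j^4 + j^3 - 14*j^2 - 24*j) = (j - 5)*(j - 4)*(j^3 + 5*j^2 + 6*j) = (j - 5)*(j - 4)*(j + 3)*(j^2 + 2*j) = (j - 5)*(j - 4)*(j + 2)*(j + 3)*(j)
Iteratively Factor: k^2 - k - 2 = (k + 1)*(k - 2)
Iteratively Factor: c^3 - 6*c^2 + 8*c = (c)*(c^2 - 6*c + 8) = c*(c - 2)*(c - 4)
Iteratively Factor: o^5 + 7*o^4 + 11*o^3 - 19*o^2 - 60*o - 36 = (o + 2)*(o^4 + 5*o^3 + o^2 - 21*o - 18) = (o - 2)*(o + 2)*(o^3 + 7*o^2 + 15*o + 9) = (o - 2)*(o + 2)*(o + 3)*(o^2 + 4*o + 3) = (o - 2)*(o + 2)*(o + 3)^2*(o + 1)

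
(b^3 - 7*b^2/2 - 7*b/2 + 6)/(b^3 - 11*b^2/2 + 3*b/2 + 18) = (b - 1)/(b - 3)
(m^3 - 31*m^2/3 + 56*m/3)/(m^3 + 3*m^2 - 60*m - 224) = m*(3*m - 7)/(3*(m^2 + 11*m + 28))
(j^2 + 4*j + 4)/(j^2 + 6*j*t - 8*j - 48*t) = (j^2 + 4*j + 4)/(j^2 + 6*j*t - 8*j - 48*t)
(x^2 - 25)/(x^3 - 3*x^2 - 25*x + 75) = 1/(x - 3)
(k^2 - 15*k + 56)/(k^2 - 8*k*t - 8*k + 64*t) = (7 - k)/(-k + 8*t)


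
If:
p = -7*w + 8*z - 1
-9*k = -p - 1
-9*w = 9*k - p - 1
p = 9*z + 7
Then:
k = -64/9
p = -65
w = 0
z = -8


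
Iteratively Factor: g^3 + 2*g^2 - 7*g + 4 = (g - 1)*(g^2 + 3*g - 4) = (g - 1)*(g + 4)*(g - 1)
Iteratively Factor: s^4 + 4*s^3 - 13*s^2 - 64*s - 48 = (s + 1)*(s^3 + 3*s^2 - 16*s - 48) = (s + 1)*(s + 4)*(s^2 - s - 12) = (s + 1)*(s + 3)*(s + 4)*(s - 4)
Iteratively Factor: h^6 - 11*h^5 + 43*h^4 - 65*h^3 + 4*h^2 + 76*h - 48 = (h - 4)*(h^5 - 7*h^4 + 15*h^3 - 5*h^2 - 16*h + 12) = (h - 4)*(h - 2)*(h^4 - 5*h^3 + 5*h^2 + 5*h - 6) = (h - 4)*(h - 2)*(h - 1)*(h^3 - 4*h^2 + h + 6) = (h - 4)*(h - 2)^2*(h - 1)*(h^2 - 2*h - 3) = (h - 4)*(h - 2)^2*(h - 1)*(h + 1)*(h - 3)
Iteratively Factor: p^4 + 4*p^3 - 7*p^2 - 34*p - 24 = (p + 4)*(p^3 - 7*p - 6) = (p - 3)*(p + 4)*(p^2 + 3*p + 2) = (p - 3)*(p + 2)*(p + 4)*(p + 1)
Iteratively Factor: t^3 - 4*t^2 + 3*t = (t - 1)*(t^2 - 3*t) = t*(t - 1)*(t - 3)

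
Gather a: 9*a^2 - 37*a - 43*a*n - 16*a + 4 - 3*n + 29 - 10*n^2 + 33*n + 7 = 9*a^2 + a*(-43*n - 53) - 10*n^2 + 30*n + 40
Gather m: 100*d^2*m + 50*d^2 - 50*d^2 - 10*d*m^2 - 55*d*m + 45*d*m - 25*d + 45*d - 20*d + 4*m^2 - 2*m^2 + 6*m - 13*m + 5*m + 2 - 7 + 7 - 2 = m^2*(2 - 10*d) + m*(100*d^2 - 10*d - 2)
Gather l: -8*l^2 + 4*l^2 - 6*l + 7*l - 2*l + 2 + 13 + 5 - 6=-4*l^2 - l + 14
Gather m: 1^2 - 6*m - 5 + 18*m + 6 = 12*m + 2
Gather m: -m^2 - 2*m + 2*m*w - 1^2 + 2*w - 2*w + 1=-m^2 + m*(2*w - 2)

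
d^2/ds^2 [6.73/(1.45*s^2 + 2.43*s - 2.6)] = (-28.29965*s^2 - 47.42631*s + 6.73*(2.9*s + 2.43)*(5.8*s + 4.86) + 50.7442)/(1.45*s^2 + 2.43*s - 2.6)^3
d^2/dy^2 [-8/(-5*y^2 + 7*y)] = 16*(-5*y*(5*y - 7) + (10*y - 7)^2)/(y^3*(5*y - 7)^3)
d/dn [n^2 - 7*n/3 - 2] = 2*n - 7/3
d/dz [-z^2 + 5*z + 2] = 5 - 2*z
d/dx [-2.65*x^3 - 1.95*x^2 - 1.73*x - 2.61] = -7.95*x^2 - 3.9*x - 1.73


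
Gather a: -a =-a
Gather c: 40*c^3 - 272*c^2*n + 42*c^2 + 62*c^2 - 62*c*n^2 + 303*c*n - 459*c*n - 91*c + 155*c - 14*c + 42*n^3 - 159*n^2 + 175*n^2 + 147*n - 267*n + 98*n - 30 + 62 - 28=40*c^3 + c^2*(104 - 272*n) + c*(-62*n^2 - 156*n + 50) + 42*n^3 + 16*n^2 - 22*n + 4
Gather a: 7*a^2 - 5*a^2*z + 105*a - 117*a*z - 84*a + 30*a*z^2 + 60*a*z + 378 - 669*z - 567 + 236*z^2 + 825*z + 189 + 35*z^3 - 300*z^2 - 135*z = a^2*(7 - 5*z) + a*(30*z^2 - 57*z + 21) + 35*z^3 - 64*z^2 + 21*z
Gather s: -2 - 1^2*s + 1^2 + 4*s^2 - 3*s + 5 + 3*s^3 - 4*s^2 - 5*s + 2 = 3*s^3 - 9*s + 6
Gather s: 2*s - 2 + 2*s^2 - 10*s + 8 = 2*s^2 - 8*s + 6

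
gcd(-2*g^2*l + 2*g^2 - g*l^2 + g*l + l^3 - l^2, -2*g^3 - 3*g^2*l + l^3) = 2*g^2 + g*l - l^2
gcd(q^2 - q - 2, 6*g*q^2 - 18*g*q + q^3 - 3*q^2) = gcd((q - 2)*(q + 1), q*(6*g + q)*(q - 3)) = 1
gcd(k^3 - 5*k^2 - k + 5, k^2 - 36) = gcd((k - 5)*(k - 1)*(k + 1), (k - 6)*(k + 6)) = 1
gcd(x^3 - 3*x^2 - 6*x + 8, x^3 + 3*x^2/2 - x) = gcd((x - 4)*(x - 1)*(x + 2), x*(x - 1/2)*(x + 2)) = x + 2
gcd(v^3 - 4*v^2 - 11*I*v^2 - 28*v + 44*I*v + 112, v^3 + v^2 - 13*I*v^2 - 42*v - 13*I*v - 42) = v - 7*I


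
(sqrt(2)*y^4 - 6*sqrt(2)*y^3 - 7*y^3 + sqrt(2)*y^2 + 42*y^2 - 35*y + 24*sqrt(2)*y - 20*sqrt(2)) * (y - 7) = sqrt(2)*y^5 - 13*sqrt(2)*y^4 - 7*y^4 + 43*sqrt(2)*y^3 + 91*y^3 - 329*y^2 + 17*sqrt(2)*y^2 - 188*sqrt(2)*y + 245*y + 140*sqrt(2)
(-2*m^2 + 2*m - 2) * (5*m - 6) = -10*m^3 + 22*m^2 - 22*m + 12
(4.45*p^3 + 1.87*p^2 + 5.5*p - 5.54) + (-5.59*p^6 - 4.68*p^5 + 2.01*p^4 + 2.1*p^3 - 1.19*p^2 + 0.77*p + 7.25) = -5.59*p^6 - 4.68*p^5 + 2.01*p^4 + 6.55*p^3 + 0.68*p^2 + 6.27*p + 1.71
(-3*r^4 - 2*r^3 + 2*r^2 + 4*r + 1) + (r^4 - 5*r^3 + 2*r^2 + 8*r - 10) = -2*r^4 - 7*r^3 + 4*r^2 + 12*r - 9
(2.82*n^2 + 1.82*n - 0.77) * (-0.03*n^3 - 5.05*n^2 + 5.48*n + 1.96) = -0.0846*n^5 - 14.2956*n^4 + 6.2857*n^3 + 19.3893*n^2 - 0.652400000000001*n - 1.5092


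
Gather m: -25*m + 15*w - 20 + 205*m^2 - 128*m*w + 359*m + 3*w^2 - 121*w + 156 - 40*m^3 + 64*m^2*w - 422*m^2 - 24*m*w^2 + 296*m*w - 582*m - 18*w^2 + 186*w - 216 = -40*m^3 + m^2*(64*w - 217) + m*(-24*w^2 + 168*w - 248) - 15*w^2 + 80*w - 80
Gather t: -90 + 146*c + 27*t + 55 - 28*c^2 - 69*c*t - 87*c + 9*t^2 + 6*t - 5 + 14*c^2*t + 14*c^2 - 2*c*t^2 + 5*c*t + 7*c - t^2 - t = -14*c^2 + 66*c + t^2*(8 - 2*c) + t*(14*c^2 - 64*c + 32) - 40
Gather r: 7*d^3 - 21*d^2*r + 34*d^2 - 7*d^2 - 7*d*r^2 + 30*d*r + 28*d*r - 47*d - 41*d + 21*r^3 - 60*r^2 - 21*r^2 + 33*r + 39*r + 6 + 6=7*d^3 + 27*d^2 - 88*d + 21*r^3 + r^2*(-7*d - 81) + r*(-21*d^2 + 58*d + 72) + 12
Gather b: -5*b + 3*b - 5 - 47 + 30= -2*b - 22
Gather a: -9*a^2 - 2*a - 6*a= -9*a^2 - 8*a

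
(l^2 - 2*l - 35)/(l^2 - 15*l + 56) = (l + 5)/(l - 8)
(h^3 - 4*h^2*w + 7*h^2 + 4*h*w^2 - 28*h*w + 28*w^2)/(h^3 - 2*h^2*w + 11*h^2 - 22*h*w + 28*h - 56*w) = (h - 2*w)/(h + 4)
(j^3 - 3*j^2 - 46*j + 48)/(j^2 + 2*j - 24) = (j^2 - 9*j + 8)/(j - 4)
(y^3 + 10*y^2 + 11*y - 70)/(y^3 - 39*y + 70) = (y + 5)/(y - 5)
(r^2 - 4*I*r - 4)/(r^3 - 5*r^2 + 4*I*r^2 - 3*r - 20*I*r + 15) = (r^2 - 4*I*r - 4)/(r^3 + r^2*(-5 + 4*I) - r*(3 + 20*I) + 15)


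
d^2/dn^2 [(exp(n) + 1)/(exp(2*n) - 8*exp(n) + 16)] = (exp(2*n) + 20*exp(n) + 24)*exp(n)/(exp(4*n) - 16*exp(3*n) + 96*exp(2*n) - 256*exp(n) + 256)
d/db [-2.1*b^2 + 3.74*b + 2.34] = 3.74 - 4.2*b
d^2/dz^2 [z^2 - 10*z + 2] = 2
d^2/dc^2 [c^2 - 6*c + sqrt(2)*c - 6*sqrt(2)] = 2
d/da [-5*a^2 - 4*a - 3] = -10*a - 4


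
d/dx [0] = 0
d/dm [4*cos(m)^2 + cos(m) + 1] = -(8*cos(m) + 1)*sin(m)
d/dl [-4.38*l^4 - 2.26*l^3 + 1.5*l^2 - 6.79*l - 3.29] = -17.52*l^3 - 6.78*l^2 + 3.0*l - 6.79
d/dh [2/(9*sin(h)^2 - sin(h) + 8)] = 2*(1 - 18*sin(h))*cos(h)/(9*sin(h)^2 - sin(h) + 8)^2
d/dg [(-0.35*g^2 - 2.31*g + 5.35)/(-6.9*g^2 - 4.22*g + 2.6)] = (-14.462*g^2 + 72.01*g + 16.571)/(47.61*g^4 + 58.236*g^3 - 18.0716*g^2 - 21.944*g + 6.76)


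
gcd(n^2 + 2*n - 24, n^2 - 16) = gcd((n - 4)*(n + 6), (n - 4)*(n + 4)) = n - 4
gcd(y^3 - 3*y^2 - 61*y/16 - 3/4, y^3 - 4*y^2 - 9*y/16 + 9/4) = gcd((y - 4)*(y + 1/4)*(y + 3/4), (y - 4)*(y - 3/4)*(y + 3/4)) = y^2 - 13*y/4 - 3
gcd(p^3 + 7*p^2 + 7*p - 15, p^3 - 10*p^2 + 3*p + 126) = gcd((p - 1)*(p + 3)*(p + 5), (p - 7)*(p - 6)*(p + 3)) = p + 3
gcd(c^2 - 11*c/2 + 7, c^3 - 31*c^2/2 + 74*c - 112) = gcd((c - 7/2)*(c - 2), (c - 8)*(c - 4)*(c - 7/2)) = c - 7/2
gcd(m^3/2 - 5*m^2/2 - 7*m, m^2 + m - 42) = 1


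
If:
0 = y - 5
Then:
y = 5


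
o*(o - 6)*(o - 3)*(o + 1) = o^4 - 8*o^3 + 9*o^2 + 18*o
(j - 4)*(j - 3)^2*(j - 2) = j^4 - 12*j^3 + 53*j^2 - 102*j + 72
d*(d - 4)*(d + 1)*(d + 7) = d^4 + 4*d^3 - 25*d^2 - 28*d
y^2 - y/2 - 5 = (y - 5/2)*(y + 2)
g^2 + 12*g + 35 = (g + 5)*(g + 7)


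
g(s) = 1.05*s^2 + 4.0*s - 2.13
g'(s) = 2.1*s + 4.0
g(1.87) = 9.02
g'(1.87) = 7.93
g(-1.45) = -5.72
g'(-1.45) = 0.96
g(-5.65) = 8.79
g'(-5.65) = -7.86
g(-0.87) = -4.82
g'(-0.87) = 2.17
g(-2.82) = -5.06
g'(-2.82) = -1.92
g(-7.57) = 27.76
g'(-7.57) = -11.90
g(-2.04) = -5.92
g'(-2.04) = -0.28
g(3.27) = 22.18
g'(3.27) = 10.87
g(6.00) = 59.67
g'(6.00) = 16.60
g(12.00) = 197.07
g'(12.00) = 29.20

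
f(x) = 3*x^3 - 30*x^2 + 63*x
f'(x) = 9*x^2 - 60*x + 63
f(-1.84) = -236.18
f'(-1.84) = 203.87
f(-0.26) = -18.46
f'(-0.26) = 79.21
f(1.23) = 37.69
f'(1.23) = 2.82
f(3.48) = -17.64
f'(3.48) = -36.81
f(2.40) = 19.87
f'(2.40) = -29.16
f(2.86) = 4.97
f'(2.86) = -34.98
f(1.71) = 35.01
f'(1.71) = -13.28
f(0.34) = 18.07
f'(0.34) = 43.64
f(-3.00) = -540.00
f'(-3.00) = 324.00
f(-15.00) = -17820.00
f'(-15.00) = 2988.00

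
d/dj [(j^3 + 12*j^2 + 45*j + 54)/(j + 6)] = 2*j + 6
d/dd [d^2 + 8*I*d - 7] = 2*d + 8*I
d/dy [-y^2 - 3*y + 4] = -2*y - 3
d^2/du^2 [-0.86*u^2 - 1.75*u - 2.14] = -1.72000000000000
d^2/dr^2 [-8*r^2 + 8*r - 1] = -16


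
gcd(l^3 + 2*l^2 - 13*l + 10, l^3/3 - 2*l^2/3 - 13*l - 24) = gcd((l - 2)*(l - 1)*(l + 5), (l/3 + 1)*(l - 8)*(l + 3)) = 1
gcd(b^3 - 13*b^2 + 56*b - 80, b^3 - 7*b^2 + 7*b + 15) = b - 5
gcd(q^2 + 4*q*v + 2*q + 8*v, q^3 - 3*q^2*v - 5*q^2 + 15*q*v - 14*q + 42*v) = q + 2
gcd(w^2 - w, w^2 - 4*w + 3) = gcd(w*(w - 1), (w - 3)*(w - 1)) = w - 1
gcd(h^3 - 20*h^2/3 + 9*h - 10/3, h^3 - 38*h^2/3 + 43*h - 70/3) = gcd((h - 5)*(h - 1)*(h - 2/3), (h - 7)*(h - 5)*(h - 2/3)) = h^2 - 17*h/3 + 10/3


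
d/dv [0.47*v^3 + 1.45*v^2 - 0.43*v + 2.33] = 1.41*v^2 + 2.9*v - 0.43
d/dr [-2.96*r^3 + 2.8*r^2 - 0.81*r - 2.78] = -8.88*r^2 + 5.6*r - 0.81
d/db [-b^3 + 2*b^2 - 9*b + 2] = -3*b^2 + 4*b - 9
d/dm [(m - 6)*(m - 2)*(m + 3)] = 3*m^2 - 10*m - 12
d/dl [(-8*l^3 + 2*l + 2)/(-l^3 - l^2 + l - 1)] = 4*(2*l^4 - 3*l^3 + 8*l^2 + l - 1)/(l^6 + 2*l^5 - l^4 + 3*l^2 - 2*l + 1)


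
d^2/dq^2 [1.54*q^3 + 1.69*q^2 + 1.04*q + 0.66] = 9.24*q + 3.38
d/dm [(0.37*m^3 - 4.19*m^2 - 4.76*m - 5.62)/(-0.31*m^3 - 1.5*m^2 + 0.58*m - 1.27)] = (-1.8539*m^4 - 2.522*m^3 - 16.2065*m^2 - 6.2174*m + 9.3048)/(0.0961*m^6 + 0.93*m^5 + 1.8904*m^4 - 0.9526*m^3 + 4.1464*m^2 - 1.4732*m + 1.6129)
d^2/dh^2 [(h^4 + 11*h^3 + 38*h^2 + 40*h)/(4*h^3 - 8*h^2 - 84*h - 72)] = (85*h^6 + 993*h^5 + 4773*h^4 + 11671*h^3 + 14634*h^2 + 6372*h - 2808)/(2*(h^9 - 6*h^8 - 51*h^7 + 190*h^6 + 1287*h^5 - 594*h^4 - 12825*h^3 - 25758*h^2 - 20412*h - 5832))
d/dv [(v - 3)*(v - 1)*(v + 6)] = 3*v^2 + 4*v - 21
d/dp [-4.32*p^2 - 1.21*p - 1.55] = -8.64*p - 1.21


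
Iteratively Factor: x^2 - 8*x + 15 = (x - 3)*(x - 5)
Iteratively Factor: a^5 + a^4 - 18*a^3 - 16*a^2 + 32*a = (a + 2)*(a^4 - a^3 - 16*a^2 + 16*a) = (a + 2)*(a + 4)*(a^3 - 5*a^2 + 4*a) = (a - 1)*(a + 2)*(a + 4)*(a^2 - 4*a) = a*(a - 1)*(a + 2)*(a + 4)*(a - 4)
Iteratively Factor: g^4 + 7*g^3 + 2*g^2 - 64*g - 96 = (g + 4)*(g^3 + 3*g^2 - 10*g - 24) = (g - 3)*(g + 4)*(g^2 + 6*g + 8) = (g - 3)*(g + 4)^2*(g + 2)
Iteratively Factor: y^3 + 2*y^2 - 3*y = (y - 1)*(y^2 + 3*y) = (y - 1)*(y + 3)*(y)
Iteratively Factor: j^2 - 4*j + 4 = (j - 2)*(j - 2)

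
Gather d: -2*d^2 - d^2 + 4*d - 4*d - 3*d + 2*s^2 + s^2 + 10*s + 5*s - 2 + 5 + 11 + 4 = -3*d^2 - 3*d + 3*s^2 + 15*s + 18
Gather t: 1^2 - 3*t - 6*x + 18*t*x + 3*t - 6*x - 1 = 18*t*x - 12*x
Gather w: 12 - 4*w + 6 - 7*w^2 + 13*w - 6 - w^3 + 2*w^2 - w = -w^3 - 5*w^2 + 8*w + 12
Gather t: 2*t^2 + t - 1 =2*t^2 + t - 1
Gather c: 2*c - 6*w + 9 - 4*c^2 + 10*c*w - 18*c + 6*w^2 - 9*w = -4*c^2 + c*(10*w - 16) + 6*w^2 - 15*w + 9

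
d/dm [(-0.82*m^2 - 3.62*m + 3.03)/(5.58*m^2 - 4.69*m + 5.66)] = (24.0454*m^2 - 43.0972*m - 6.2785)/(31.1364*m^4 - 52.3404*m^3 + 85.1617*m^2 - 53.0908*m + 32.0356)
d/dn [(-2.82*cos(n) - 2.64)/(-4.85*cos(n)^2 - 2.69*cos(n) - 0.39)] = (13.677*cos(n)^2 + 25.608*cos(n) + 6.0018)*sin(n)/(23.5225*cos(n)^4 + 26.093*cos(n)^3 + 11.0191*cos(n)^2 + 2.0982*cos(n) + 0.1521)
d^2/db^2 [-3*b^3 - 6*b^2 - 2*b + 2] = -18*b - 12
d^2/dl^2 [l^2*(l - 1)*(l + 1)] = 12*l^2 - 2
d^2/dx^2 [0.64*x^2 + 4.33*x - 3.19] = 1.28000000000000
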